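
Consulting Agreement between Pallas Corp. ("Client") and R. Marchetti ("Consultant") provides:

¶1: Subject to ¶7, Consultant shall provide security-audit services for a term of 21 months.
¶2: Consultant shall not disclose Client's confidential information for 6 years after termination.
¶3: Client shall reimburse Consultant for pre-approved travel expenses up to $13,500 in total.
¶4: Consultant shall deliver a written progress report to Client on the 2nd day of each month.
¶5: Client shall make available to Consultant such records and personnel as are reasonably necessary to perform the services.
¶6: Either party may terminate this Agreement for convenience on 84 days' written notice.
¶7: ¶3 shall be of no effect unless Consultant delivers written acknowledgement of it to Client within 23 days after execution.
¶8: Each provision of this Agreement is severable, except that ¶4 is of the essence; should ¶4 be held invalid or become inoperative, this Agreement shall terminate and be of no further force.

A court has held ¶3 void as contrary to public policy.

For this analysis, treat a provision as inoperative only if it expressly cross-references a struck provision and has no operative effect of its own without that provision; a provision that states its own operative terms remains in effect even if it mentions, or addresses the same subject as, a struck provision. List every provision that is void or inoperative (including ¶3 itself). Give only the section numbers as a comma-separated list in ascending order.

¶3 is struck. ¶7 has no operative effect of its own apart from ¶3 and is therefore inoperative. ¶1 mentions ¶7 but its own obligation stands independently of ¶7, so ¶1 is not affected. ¶8 makes ¶4 an essential term, but ¶4 is unaffected, so the severability proviso in ¶8 preserves the remaining provisions. ¶1, ¶2, ¶4, ¶5, ¶6, and ¶8 remain in effect.

3, 7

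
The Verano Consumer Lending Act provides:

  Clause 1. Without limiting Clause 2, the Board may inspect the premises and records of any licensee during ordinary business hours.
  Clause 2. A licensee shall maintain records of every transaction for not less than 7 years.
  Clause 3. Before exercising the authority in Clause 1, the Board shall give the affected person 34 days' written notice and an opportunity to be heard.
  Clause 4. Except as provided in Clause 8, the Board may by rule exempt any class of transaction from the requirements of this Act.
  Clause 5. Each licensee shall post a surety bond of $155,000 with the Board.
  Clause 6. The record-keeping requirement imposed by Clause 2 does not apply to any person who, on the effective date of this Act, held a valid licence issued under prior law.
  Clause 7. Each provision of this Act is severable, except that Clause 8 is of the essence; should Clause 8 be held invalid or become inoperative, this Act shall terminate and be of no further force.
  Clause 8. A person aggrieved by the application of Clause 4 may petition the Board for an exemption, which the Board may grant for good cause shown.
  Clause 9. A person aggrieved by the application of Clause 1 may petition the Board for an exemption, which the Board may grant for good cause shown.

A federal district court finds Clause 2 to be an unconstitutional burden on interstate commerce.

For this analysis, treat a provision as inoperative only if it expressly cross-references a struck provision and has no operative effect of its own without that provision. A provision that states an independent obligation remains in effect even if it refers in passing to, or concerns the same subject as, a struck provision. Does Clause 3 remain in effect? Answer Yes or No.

Yes

Clause 2 is struck. Clause 6 operates only by reference to Clause 2, so it falls with Clause 2. Although Clause 1 refers to Clause 2, its operative terms do not depend on Clause 2, so it remains in effect. Clause 7 makes Clause 8 an essential term, but Clause 8 is unaffected, so the severability proviso in Clause 7 preserves the remaining provisions. The provisions still in force are Clause 1, Clause 3, Clause 4, Clause 5, Clause 7, Clause 8, and Clause 9. Clause 3 is among the surviving provisions, so the answer is yes.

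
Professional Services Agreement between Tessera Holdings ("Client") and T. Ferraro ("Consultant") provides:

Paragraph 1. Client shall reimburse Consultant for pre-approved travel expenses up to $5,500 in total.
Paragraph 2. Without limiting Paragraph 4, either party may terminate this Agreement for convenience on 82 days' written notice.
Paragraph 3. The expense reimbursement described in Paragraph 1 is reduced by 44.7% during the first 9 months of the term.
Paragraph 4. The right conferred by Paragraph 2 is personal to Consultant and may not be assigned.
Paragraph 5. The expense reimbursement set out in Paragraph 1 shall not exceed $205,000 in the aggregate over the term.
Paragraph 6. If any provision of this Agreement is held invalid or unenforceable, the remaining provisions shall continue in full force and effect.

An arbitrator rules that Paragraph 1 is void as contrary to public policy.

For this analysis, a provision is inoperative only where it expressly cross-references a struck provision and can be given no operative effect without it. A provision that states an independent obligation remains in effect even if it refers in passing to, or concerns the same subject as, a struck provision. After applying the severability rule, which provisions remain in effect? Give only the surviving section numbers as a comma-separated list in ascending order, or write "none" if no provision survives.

2, 4, 6

Paragraph 1 is struck. Paragraph 3 has no operative effect of its own apart from Paragraph 1 and is therefore inoperative. Paragraph 5 has no operative effect of its own apart from Paragraph 1 and is therefore inoperative. Paragraph 6 is a severability clause and preserves every provision that can still be given independent effect. That leaves Paragraph 2, Paragraph 4, and Paragraph 6 in effect.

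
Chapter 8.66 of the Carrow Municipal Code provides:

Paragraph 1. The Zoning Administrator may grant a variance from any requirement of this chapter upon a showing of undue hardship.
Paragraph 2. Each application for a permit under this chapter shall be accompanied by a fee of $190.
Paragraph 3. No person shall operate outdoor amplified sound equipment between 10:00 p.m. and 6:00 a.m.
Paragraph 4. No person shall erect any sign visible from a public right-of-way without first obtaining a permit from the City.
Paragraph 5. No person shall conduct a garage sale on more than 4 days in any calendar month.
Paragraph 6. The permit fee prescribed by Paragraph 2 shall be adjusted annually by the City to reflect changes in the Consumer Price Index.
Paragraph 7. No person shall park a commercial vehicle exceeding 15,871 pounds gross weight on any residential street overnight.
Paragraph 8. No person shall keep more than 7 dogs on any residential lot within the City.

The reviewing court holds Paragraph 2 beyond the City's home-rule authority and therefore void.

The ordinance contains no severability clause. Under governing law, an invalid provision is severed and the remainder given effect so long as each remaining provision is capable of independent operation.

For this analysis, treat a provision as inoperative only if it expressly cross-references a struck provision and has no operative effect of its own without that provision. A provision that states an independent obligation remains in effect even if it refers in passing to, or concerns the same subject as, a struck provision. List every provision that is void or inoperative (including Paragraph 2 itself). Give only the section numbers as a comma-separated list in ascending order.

Paragraph 2 is struck. Paragraph 6 operates only by reference to Paragraph 2, so it falls with Paragraph 2. With no severability clause, the stated default rule severs what cannot stand and enforces each remaining provision that can operate on its own. The provisions still in force are Paragraph 1, Paragraph 3, Paragraph 4, Paragraph 5, Paragraph 7, and Paragraph 8.

2, 6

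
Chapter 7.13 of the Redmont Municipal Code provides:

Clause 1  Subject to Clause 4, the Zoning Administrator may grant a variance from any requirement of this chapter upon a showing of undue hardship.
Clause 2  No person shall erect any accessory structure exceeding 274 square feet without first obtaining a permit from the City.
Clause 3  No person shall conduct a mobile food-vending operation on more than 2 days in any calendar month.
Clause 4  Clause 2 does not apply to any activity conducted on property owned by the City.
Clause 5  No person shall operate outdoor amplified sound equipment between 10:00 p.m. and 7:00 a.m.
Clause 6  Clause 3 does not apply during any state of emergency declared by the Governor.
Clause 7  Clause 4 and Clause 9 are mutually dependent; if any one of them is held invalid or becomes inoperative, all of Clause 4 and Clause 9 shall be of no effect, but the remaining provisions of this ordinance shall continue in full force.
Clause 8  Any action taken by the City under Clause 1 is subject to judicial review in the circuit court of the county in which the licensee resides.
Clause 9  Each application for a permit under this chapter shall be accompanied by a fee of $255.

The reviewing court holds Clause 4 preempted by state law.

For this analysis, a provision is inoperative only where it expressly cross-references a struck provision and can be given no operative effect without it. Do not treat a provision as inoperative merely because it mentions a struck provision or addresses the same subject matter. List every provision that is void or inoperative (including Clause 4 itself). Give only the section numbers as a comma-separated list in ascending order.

Clause 4 is struck. Although Clause 1 refers to Clause 4, its operative terms do not depend on Clause 4, so it remains in effect. Nothing else in the ordinance is defined by reference to Clause 4. Clause 7 declares Clause 4 and Clause 9 mutually dependent; since one of them has fallen, all of them are of no effect. That brings down Clause 9 as well. The remainder continues in force under Clause 7. Clause 1, Clause 2, Clause 3, Clause 5, Clause 6, Clause 7, and Clause 8 remain in effect.

4, 9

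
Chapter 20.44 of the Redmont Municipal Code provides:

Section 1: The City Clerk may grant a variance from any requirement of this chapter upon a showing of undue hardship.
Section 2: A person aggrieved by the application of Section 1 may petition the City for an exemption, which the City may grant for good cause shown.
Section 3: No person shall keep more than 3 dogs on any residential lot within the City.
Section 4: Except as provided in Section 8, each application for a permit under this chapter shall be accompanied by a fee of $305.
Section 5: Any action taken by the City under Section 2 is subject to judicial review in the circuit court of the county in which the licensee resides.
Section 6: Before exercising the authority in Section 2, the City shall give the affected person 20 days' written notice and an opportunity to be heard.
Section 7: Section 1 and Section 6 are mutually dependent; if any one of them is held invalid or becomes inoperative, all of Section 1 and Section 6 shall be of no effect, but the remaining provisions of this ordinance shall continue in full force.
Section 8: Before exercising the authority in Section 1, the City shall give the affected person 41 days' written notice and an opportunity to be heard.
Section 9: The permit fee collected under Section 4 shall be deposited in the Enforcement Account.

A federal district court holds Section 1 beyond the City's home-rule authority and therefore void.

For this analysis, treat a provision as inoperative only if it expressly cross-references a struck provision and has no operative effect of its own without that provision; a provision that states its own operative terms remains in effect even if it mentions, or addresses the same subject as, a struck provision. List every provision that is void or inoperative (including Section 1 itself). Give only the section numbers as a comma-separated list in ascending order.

Section 1 is struck. Section 2 has no operative effect of its own apart from Section 1 and is therefore inoperative. Section 8 merely fixes the notice-and-hearing requirement for Section 1; with Section 1 gone it has nothing to operate on and falls away. Section 5 operates only by reference to Section 2, so it falls with Section 2. Section 6 has no operative effect of its own apart from Section 2 and is therefore inoperative. Section 4 mentions Section 8 but its own obligation stands independently of Section 8, so Section 4 is not affected. Section 7 declares Section 1 and Section 6 mutually dependent; since one of them has fallen, all of them are of no effect. The remainder continues in force under Section 7. The provisions still in force are Section 3, Section 4, Section 7, and Section 9.

1, 2, 5, 6, 8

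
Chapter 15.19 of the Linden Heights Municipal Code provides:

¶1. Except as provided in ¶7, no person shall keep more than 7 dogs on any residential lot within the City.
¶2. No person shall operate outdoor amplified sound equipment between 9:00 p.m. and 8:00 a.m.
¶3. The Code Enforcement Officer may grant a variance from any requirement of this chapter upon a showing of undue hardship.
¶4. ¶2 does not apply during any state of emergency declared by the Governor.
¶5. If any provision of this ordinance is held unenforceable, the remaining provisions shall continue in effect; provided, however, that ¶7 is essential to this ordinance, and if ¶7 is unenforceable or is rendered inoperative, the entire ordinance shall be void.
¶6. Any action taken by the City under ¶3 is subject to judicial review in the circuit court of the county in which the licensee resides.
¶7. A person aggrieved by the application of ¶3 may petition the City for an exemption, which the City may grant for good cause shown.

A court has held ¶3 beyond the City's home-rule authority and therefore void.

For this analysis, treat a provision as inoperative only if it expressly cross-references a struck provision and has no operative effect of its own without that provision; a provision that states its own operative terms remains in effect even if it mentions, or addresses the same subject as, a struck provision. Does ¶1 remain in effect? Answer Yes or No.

¶3 is struck. ¶6 operates only by reference to ¶3, so it falls with ¶3. ¶7 has no operative effect of its own apart from ¶3 and is therefore inoperative. ¶5 makes ¶7 an essential term, and ¶7 has been rendered inoperative by the cascade; under ¶5, the entire ordinance is therefore void. No provision of the ordinance survives. ¶1 is among the inoperative provisions, so the answer is no.

No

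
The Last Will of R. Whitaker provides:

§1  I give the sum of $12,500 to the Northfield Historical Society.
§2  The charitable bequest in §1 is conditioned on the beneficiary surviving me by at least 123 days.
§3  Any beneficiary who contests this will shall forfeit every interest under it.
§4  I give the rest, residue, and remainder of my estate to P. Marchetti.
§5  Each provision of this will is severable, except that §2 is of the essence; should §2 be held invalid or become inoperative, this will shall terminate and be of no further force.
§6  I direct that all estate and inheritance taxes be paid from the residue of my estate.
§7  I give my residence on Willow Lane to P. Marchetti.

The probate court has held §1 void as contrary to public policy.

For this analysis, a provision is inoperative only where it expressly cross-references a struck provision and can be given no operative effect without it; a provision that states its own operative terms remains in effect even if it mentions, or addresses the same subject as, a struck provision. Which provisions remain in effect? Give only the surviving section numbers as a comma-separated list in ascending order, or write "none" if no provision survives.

none

§1 is struck. §2 merely fixes the survivorship condition on §1; with §1 gone it has nothing to operate on and falls away. §5 makes §2 an essential term, and §2 has been rendered inoperative by the cascade; under §5, the entire will is therefore void. No provision of the will survives.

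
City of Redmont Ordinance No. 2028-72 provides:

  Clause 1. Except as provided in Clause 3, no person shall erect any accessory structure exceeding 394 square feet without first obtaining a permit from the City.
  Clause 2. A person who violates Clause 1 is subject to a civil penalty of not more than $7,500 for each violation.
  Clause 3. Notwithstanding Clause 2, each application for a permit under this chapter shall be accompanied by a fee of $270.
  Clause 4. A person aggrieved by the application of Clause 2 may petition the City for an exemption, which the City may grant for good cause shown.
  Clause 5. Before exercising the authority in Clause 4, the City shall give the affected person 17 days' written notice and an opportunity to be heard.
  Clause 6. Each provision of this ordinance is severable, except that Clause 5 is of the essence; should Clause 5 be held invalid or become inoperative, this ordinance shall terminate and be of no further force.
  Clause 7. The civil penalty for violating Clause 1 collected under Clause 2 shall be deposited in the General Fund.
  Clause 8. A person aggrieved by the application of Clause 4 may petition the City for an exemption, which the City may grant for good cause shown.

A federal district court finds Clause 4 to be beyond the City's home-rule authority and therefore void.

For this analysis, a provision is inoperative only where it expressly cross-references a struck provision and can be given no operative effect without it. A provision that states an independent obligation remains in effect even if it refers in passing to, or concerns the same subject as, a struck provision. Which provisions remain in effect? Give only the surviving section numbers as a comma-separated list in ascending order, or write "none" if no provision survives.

Clause 4 is struck. Clause 5 operates only by reference to Clause 4, so it falls with Clause 4. Clause 8 has no operative effect of its own apart from Clause 4 and is therefore inoperative. Clause 6 makes Clause 5 an essential term, and Clause 5 has been rendered inoperative by the cascade; under Clause 6, the entire ordinance is therefore void. No provision of the ordinance survives.

none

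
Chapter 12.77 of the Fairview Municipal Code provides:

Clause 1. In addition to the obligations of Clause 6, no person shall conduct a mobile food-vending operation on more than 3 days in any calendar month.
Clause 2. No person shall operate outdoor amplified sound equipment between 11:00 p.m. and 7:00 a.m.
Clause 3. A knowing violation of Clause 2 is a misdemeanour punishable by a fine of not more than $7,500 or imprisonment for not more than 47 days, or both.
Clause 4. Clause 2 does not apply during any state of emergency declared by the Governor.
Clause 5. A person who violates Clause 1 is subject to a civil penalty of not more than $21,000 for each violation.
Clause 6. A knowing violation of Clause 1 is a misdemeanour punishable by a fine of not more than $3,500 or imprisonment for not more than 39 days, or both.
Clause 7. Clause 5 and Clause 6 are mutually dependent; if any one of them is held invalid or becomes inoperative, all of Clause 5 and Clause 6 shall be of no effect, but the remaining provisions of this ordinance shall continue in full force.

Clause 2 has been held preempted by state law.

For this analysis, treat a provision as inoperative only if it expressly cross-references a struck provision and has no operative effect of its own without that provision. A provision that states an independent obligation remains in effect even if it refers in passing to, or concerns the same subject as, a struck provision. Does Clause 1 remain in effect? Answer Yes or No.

Yes

Clause 2 is struck. Clause 3 has no operative effect of its own apart from Clause 2 and is therefore inoperative. Clause 4 has no operative effect of its own apart from Clause 2 and is therefore inoperative. Clause 7 ties Clause 5 and Clause 6 together, but none of those is affected here; the remaining provisions continue in force under Clause 7. The provisions still in force are Clause 1, Clause 5, Clause 6, and Clause 7. Clause 1 is among the surviving provisions, so the answer is yes.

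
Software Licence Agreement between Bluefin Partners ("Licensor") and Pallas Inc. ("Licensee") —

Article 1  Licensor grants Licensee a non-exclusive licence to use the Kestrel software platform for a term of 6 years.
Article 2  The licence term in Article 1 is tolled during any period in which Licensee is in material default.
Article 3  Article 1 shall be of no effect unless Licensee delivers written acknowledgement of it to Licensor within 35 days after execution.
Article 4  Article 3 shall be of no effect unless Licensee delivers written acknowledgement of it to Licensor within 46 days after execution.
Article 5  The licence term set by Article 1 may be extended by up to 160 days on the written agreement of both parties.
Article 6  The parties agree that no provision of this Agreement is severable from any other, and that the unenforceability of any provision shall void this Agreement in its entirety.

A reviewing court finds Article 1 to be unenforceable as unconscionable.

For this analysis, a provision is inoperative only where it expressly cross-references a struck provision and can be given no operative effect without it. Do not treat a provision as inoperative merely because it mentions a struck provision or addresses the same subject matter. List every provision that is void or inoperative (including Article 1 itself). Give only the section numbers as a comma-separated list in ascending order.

1, 2, 3, 4, 5, 6

Article 1 is struck. The whole of Article 2 is the tolling of the licence term, defined by reference to Article 1, so Article 2 cannot stand once Article 1 is removed. The only function of Article 3 is the acknowledgement condition for Article 1, so it cannot stand once Article 1 is removed. Article 5 does nothing except set the extension of the licence term by reference to Article 1; with Article 1 gone it has no independent effect and is inoperative. Article 4 merely fixes the acknowledgement condition for Article 3; with Article 3 gone it has nothing to operate on and falls away. Article 6 provides that the Agreement is not severable, so the invalidity of any one provision voids the entire Agreement. No provision of the Agreement survives.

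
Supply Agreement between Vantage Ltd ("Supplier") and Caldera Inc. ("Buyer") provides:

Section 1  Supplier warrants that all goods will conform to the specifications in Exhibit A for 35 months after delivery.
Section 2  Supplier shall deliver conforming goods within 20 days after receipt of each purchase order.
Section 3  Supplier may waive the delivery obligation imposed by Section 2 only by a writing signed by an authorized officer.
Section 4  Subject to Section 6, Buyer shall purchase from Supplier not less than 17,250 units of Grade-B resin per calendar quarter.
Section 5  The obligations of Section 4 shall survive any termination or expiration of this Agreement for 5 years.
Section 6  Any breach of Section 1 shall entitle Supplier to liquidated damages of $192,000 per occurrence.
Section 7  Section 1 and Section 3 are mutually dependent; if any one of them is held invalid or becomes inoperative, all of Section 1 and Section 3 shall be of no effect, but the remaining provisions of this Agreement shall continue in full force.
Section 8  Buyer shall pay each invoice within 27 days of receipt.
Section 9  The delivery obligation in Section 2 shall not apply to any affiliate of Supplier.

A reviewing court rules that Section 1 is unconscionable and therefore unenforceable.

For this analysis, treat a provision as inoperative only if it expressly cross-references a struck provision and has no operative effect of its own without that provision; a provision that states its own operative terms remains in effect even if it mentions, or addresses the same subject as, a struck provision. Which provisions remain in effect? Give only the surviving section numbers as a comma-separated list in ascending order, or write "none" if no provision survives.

Section 1 is struck. Section 6 does nothing except set the liquidated-damages amount by reference to Section 1; with Section 1 gone it has no independent effect and is inoperative. Section 4 mentions Section 6 but its own obligation stands independently of Section 6, so Section 4 is not affected. Section 7 declares Section 1 and Section 3 mutually dependent; since one of them has fallen, all of them are of no effect. That brings down Section 3 as well. The remainder continues in force under Section 7. The provisions still in force are Section 2, Section 4, Section 5, Section 7, Section 8, and Section 9.

2, 4, 5, 7, 8, 9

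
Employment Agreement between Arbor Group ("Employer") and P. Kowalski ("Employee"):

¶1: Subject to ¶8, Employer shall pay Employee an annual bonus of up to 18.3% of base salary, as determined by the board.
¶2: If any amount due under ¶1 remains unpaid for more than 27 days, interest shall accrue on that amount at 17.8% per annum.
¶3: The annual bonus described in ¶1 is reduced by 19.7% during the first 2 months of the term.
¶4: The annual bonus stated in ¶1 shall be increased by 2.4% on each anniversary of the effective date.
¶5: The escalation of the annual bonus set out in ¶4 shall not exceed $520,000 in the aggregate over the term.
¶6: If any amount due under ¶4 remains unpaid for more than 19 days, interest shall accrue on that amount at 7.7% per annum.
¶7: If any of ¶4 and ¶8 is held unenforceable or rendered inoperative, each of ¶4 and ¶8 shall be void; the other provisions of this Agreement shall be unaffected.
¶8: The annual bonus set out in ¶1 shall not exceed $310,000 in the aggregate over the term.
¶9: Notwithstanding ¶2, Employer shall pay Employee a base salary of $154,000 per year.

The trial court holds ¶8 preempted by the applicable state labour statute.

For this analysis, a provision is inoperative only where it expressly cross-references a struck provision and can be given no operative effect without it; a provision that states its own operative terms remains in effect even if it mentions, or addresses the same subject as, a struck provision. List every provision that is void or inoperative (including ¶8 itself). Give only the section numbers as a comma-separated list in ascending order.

4, 5, 6, 8

¶8 is struck. ¶1 mentions ¶8 but its own obligation stands independently of ¶8, so ¶1 is not affected. No other provision's operative terms depend on ¶8. ¶7 declares ¶4 and ¶8 mutually dependent; since one of them has fallen, all of them are of no effect. That brings down ¶4 as well. ¶5 and ¶6 in turn depend solely on a provision now struck and likewise fall. The remainder continues in force under ¶7. That leaves ¶1, ¶2, ¶3, ¶7, and ¶9 in effect.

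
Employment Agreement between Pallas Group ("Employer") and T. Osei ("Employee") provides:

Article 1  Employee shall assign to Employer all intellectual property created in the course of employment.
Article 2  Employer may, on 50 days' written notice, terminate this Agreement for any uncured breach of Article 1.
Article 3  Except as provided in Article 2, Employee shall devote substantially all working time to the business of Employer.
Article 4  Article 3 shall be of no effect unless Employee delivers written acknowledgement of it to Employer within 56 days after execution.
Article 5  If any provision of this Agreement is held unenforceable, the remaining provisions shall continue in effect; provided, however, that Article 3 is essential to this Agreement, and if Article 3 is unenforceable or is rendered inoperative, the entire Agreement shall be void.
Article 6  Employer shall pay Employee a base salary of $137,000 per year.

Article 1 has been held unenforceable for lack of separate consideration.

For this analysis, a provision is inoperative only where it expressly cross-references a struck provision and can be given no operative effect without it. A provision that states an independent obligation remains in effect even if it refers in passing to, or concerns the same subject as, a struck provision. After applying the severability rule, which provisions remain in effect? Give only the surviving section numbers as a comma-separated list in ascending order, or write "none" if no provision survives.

3, 4, 5, 6

Article 1 is struck. The only function of Article 2 is the termination right for breach of Article 1, so it cannot stand once Article 1 is removed. Article 3 mentions Article 2 but its own obligation stands independently of Article 2, so Article 3 is not affected. Article 5 makes Article 3 an essential term, but Article 3 is unaffected, so the severability proviso in Article 5 preserves the remaining provisions. The provisions still in force are Article 3, Article 4, Article 5, and Article 6.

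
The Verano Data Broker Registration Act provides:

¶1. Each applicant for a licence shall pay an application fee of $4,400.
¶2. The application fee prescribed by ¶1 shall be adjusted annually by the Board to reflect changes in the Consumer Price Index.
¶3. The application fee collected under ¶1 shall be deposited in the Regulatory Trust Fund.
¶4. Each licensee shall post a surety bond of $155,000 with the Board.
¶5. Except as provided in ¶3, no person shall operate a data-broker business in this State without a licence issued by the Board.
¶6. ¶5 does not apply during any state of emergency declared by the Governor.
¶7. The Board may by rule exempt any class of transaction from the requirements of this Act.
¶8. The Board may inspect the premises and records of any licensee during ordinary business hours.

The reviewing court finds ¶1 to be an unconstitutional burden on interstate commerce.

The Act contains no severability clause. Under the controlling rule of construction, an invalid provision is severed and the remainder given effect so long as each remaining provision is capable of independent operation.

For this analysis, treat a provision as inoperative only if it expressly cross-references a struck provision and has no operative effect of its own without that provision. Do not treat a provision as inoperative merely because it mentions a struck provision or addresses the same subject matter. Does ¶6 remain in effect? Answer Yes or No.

Yes

¶1 is struck. ¶2 operates only by reference to ¶1, so it falls with ¶1. ¶3 does nothing except set the disposition of the application fee by reference to ¶1; with ¶1 gone it has no independent effect and is inoperative. ¶5 mentions ¶3 but its own obligation stands independently of ¶3, so ¶5 is not affected. With no severability clause, the stated default rule severs what cannot stand and enforces each remaining provision that can operate on its own. That leaves ¶4, ¶5, ¶6, ¶7, and ¶8 in effect. ¶6 is among the surviving provisions, so the answer is yes.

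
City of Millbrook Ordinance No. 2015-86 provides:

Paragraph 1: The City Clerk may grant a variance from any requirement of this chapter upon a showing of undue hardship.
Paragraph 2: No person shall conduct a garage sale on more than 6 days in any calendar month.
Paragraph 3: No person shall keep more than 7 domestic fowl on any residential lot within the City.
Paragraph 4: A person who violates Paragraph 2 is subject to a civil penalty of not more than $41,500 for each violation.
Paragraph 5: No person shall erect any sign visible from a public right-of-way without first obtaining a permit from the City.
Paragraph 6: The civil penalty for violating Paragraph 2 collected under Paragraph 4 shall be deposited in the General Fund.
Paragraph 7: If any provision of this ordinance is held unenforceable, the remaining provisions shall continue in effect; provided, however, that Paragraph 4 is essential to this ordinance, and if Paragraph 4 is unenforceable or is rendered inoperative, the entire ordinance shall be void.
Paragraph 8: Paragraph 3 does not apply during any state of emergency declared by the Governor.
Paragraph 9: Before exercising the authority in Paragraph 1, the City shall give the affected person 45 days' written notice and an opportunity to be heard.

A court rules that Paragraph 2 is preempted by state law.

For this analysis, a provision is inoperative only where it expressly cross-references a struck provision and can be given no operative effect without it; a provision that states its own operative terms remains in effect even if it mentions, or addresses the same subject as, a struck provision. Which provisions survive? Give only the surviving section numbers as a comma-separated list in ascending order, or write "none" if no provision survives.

Paragraph 2 is struck. Paragraph 4 has no operative effect of its own apart from Paragraph 2 and is therefore inoperative. Paragraph 6 has no operative effect of its own apart from Paragraph 4 and is therefore inoperative. Paragraph 7 makes Paragraph 4 an essential term, and Paragraph 4 has been rendered inoperative by the cascade; under Paragraph 7, the entire ordinance is therefore void. No provision of the ordinance survives.

none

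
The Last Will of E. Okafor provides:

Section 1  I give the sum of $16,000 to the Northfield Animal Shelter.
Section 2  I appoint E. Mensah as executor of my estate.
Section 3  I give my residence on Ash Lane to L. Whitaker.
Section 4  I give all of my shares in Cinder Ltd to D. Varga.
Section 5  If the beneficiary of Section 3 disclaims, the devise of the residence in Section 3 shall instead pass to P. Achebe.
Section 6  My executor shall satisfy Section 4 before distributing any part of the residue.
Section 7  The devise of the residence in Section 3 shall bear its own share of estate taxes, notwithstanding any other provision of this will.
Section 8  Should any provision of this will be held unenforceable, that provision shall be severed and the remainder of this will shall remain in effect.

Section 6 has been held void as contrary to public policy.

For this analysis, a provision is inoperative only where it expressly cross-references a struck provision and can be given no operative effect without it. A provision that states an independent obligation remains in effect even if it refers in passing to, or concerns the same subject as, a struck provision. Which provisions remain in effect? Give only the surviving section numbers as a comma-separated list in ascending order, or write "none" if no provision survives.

Section 6 is struck. Nothing else in the will is defined by reference to Section 6. Section 8 is a severability clause and preserves every provision that can still be given independent effect. Section 1, Section 2, Section 3, Section 4, Section 5, Section 7, and Section 8 remain in effect.

1, 2, 3, 4, 5, 7, 8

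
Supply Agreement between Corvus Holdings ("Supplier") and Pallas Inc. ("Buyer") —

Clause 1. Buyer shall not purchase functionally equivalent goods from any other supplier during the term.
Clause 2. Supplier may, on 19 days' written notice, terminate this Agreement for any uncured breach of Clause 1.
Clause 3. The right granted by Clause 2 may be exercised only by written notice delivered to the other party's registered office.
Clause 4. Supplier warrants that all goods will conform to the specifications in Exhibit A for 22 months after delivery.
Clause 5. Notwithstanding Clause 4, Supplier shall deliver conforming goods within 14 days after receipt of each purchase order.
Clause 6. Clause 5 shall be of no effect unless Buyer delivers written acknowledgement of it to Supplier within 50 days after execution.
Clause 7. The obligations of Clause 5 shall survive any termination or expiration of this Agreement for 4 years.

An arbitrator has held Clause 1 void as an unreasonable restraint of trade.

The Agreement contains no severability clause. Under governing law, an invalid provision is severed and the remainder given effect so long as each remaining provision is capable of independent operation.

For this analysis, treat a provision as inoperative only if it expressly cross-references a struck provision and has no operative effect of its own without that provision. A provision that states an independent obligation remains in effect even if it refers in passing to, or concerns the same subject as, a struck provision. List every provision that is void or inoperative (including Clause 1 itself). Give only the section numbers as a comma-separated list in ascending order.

Clause 1 is struck. Clause 2 operates only by reference to Clause 1, so it falls with Clause 1. Clause 3 operates only by reference to Clause 2, so it falls with Clause 2. Under the stated default rule, only provisions that cannot operate independently fall away; the rest are enforced. The provisions still in force are Clause 4, Clause 5, Clause 6, and Clause 7.

1, 2, 3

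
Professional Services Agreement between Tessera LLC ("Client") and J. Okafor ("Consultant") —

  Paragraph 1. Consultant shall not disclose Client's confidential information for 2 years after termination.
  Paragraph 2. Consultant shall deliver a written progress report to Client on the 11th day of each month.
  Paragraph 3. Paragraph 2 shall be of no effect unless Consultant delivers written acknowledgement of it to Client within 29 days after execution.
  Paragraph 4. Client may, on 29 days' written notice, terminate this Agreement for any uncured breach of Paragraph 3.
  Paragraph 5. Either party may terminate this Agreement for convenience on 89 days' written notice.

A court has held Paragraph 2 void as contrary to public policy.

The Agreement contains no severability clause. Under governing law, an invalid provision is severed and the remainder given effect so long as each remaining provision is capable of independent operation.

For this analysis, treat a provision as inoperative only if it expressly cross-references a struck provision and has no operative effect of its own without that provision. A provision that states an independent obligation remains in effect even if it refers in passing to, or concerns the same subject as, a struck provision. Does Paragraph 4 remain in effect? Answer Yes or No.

Paragraph 2 is struck. Paragraph 3 operates only by reference to Paragraph 2, so it falls with Paragraph 2. The only function of Paragraph 4 is the termination right for breach of Paragraph 3, so it cannot stand once Paragraph 3 is removed. With no severability clause, the stated default rule severs what cannot stand and enforces each remaining provision that can operate on its own. The provisions still in force are Paragraph 1 and Paragraph 5. Paragraph 4 is among the inoperative provisions, so the answer is no.

No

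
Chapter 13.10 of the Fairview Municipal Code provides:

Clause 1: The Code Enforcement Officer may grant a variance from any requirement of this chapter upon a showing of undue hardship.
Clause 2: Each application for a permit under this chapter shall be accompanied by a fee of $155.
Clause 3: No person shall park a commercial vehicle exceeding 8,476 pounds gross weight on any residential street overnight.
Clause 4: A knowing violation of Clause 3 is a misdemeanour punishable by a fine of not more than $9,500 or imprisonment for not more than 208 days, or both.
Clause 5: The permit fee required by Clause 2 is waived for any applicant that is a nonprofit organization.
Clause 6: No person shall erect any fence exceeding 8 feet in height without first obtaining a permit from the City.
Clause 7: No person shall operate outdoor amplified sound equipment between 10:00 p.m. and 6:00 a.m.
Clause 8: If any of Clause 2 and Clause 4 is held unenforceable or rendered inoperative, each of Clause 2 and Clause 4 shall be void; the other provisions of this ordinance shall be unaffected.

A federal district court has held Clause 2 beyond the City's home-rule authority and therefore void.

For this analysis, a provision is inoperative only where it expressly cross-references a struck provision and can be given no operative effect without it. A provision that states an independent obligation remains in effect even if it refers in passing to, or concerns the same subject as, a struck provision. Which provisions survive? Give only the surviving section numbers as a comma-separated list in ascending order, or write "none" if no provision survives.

Clause 2 is struck. Clause 5 has no operative effect of its own apart from Clause 2 and is therefore inoperative. Clause 8 declares Clause 2 and Clause 4 mutually dependent; since one of them has fallen, all of them are of no effect. That brings down Clause 4 as well. The remainder continues in force under Clause 8. Clause 1, Clause 3, Clause 6, Clause 7, and Clause 8 remain in effect.

1, 3, 6, 7, 8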